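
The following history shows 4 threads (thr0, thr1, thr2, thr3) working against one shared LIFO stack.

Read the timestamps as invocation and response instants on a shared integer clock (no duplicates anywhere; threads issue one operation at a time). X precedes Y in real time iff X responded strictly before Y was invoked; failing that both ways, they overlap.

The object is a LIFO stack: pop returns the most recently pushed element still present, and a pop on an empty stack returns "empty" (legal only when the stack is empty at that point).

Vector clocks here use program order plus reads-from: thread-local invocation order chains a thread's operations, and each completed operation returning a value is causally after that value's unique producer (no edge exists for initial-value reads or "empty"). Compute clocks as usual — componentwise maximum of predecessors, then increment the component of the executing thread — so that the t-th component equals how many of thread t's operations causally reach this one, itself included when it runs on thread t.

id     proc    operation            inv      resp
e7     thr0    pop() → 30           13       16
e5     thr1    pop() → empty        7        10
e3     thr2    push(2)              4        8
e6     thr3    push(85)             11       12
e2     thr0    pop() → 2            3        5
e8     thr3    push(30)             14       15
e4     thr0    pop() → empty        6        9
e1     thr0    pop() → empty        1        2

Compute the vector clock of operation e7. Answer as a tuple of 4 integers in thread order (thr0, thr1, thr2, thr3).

e6, invoked 11, has no incoming edges; only thr3's bump applies → (0, 0, 0, 1)
e3, invoked 4, has no incoming edges; only thr2's bump applies → (0, 0, 1, 0)
e5, invoked 7, has no incoming edges; only thr1's bump applies → (0, 1, 0, 0)
e1, invoked 1, has no incoming edges; only thr0's bump applies → (1, 0, 0, 0)
from VC(e6)=(0, 0, 0, 1), e8 (invoked 14) maxes components and bumps thr3 → (0, 0, 0, 2)
from VC(e1)=(1, 0, 0, 0), VC(e3)=(0, 0, 1, 0), e2 (invoked 3) maxes components and bumps thr0 → (2, 0, 1, 0)
from VC(e2)=(2, 0, 1, 0), e4 (invoked 6) maxes components and bumps thr0 → (3, 0, 1, 0)
from VC(e4)=(3, 0, 1, 0), VC(e8)=(0, 0, 0, 2), e7 (invoked 13) maxes components and bumps thr0 → (4, 0, 1, 2)
target: VC(e7) = (4, 0, 1, 2)

(4, 0, 1, 2)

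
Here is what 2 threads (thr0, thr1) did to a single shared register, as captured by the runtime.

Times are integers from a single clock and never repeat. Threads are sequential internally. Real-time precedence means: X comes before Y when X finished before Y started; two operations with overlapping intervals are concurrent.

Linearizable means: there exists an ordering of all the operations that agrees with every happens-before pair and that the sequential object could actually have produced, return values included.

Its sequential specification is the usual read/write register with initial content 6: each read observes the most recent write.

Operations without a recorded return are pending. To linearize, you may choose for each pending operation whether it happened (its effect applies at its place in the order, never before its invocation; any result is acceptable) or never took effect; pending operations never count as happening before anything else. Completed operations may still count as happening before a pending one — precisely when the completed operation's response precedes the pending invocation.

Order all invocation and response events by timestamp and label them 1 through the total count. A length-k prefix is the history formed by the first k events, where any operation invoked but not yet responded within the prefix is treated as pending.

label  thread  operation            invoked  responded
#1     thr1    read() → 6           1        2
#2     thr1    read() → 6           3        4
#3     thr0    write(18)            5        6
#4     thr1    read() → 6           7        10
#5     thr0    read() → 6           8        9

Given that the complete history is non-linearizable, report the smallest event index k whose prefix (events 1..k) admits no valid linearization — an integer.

9

a valid linearization of events 1..8 exists, for instance #1, #2, #3:
1. #1 read() → 6, leaving value 6
2. #2 read() → 6, leaving value 6
3. #3 write(18), leaving value 18
adding event 9 (#5 responds at 9) leaves no legal real-time order
every completion of the 1 pending operation (#4) was checked; none linearizes
for example #1, #2, #3, #5 (pending dropped) fails at step 4: #5 read() → 6 is not legal there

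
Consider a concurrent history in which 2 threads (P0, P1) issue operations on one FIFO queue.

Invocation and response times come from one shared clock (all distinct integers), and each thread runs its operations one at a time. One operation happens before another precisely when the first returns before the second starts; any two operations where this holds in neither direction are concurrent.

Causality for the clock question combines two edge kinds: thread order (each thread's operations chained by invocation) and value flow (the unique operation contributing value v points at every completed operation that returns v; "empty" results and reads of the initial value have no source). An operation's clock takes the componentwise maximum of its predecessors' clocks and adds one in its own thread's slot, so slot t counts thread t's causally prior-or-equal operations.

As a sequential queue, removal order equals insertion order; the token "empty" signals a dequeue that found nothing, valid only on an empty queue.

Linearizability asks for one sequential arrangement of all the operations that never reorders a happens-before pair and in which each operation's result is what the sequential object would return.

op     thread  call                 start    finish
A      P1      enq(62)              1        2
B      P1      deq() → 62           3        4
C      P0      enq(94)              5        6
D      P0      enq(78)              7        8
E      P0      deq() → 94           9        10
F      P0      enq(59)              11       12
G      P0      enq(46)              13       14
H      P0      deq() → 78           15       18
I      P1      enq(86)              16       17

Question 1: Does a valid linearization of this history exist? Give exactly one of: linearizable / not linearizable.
witness order: A, B, C, D, E, F, G, H, I
1. A enq(62), leaving queue <62>
2. B deq() → 62, leaving queue <>
3. C enq(94), leaving queue <94>
4. D enq(78), leaving queue <94,78>
5. E deq() → 94, leaving queue <78>
6. F enq(59), leaving queue <78,59>
7. G enq(46), leaving queue <78,59,46>
8. H deq() → 78, leaving queue <59,46>
9. I enq(86), leaving queue <59,46,86>

linearizable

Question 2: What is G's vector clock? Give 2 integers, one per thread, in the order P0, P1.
A, invoked 1, has no incoming edges; only P1's bump applies → (0, 1)
C, invoked 5, has no incoming edges; only P0's bump applies → (1, 0)
VC(B, invoked at 3): max of VC(A)=(0, 1), then +1 on thread P1 → (0, 2)
VC(D, invoked at 7): max of VC(C)=(1, 0), then +1 on thread P0 → (2, 0)
VC(I, invoked at 16): max of VC(B)=(0, 2), then +1 on thread P1 → (0, 3)
VC(E, invoked at 9): max of VC(C)=(1, 0), VC(D)=(2, 0), then +1 on thread P0 → (3, 0)
VC(F, invoked at 11): max of VC(E)=(3, 0), then +1 on thread P0 → (4, 0)
VC(G, invoked at 13): max of VC(F)=(4, 0), then +1 on thread P0 → (5, 0)
VC(H, invoked at 15): max of VC(D)=(2, 0), VC(G)=(5, 0), then +1 on thread P0 → (6, 0)
target: VC(G) = (5, 0)

(5, 0)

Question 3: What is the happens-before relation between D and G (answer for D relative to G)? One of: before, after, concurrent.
D spans [7,8], G spans [13,14]
resp(D)=8 < inv(G)=13

before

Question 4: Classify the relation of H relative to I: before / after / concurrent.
H spans [15,18], I spans [16,17]
the intervals overlap in both directions

concurrent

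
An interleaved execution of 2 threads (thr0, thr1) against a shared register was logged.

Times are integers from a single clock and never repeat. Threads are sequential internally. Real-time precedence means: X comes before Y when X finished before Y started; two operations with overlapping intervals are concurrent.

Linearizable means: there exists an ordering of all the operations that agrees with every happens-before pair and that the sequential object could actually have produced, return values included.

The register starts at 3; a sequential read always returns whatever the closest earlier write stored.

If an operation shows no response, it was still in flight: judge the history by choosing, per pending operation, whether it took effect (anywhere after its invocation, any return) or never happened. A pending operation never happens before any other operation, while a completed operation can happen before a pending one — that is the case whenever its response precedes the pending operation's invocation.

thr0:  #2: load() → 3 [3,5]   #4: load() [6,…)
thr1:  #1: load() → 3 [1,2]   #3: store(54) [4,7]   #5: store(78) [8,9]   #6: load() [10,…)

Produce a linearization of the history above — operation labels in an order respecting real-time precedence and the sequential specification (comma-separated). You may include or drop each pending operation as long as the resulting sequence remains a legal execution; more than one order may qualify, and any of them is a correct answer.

1. #1 load() → 3, leaving value 3
2. #2 load() → 3, leaving value 3
3. #3 store(54), leaving value 54
4. #4 load() (pending, included), leaving value 54
5. #5 store(78), leaving value 78

#1, #2, #3, #4, #5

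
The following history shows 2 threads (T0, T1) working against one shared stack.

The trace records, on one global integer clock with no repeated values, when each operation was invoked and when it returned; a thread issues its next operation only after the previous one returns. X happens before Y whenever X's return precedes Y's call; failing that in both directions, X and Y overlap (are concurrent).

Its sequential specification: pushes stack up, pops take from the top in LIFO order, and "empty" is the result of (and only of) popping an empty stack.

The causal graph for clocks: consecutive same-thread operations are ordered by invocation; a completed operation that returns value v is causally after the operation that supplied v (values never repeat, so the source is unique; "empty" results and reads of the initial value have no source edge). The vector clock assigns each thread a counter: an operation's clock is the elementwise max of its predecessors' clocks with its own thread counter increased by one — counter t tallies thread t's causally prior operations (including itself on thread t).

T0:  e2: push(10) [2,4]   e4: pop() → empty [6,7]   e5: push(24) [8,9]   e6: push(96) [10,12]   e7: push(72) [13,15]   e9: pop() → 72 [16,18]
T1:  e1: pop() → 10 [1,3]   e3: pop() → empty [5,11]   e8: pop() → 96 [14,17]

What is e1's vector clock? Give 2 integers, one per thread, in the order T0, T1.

(1, 1)

VC(e2, invoked at 2): no causal predecessors; +1 on T0 → (1, 0)
e1 (invocation 1): componentwise max over VC(e2)=(1, 0), +1 at T1, giving (1, 1)
e4 (invocation 6): componentwise max over VC(e2)=(1, 0), +1 at T0, giving (2, 0)
e3 (invocation 5): componentwise max over VC(e1)=(1, 1), +1 at T1, giving (1, 2)
e5 (invocation 8): componentwise max over VC(e4)=(2, 0), +1 at T0, giving (3, 0)
e6 (invocation 10): componentwise max over VC(e5)=(3, 0), +1 at T0, giving (4, 0)
e7 (invocation 13): componentwise max over VC(e6)=(4, 0), +1 at T0, giving (5, 0)
e9 (invocation 16): componentwise max over VC(e7)=(5, 0), +1 at T0, giving (6, 0)
e8 (invocation 14): componentwise max over VC(e3)=(1, 2), VC(e6)=(4, 0), +1 at T1, giving (4, 3)
target: VC(e1) = (1, 1)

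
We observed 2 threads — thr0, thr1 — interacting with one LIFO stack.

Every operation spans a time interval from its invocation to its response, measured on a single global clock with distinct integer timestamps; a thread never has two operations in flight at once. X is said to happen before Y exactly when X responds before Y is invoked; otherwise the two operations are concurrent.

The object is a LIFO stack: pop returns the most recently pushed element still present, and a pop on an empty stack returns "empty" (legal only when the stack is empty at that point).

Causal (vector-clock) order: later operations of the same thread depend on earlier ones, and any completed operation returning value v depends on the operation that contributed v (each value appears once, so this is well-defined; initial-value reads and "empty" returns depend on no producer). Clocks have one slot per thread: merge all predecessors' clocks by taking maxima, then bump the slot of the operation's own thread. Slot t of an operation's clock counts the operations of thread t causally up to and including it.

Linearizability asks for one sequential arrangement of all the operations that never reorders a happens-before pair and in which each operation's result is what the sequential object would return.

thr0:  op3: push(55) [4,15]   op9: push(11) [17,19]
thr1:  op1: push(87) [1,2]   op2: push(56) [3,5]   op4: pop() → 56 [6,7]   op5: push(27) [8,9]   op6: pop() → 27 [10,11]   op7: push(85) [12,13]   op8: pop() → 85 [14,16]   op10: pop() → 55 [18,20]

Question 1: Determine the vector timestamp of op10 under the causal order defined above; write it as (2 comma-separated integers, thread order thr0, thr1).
(1, 8)

invoked at 1, op1 has no predecessors; its own thr1 bump gives (0, 1)
invoked at 4, op3 has no predecessors; its own thr0 bump gives (1, 0)
op2 (invocation 3): componentwise max over VC(op1)=(0, 1), +1 at thr1, giving (0, 2)
op9 (invocation 17): componentwise max over VC(op3)=(1, 0), +1 at thr0, giving (2, 0)
op4 (invocation 6): componentwise max over VC(op2)=(0, 2), +1 at thr1, giving (0, 3)
op5 (invocation 8): componentwise max over VC(op4)=(0, 3), +1 at thr1, giving (0, 4)
op6 (invocation 10): componentwise max over VC(op5)=(0, 4), +1 at thr1, giving (0, 5)
op7 (invocation 12): componentwise max over VC(op6)=(0, 5), +1 at thr1, giving (0, 6)
op8 (invocation 14): componentwise max over VC(op7)=(0, 6), +1 at thr1, giving (0, 7)
op10 (invocation 18): componentwise max over VC(op3)=(1, 0), VC(op8)=(0, 7), +1 at thr1, giving (1, 8)
target: VC(op10) = (1, 8)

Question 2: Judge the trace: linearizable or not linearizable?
linearizable

a witness: op1, op2, op4, op3, op5, op6, op7, op8, op10, op9
after step 1 (op1 push(87)): stack <87>
after step 2 (op2 push(56)): stack <87,56>
after step 3 (op4 pop() → 56): stack <87>
after step 4 (op3 push(55)): stack <87,55>
after step 5 (op5 push(27)): stack <87,55,27>
after step 6 (op6 pop() → 27): stack <87,55>
after step 7 (op7 push(85)): stack <87,55,85>
after step 8 (op8 pop() → 85): stack <87,55>
after step 9 (op10 pop() → 55): stack <87>
after step 10 (op9 push(11)): stack <87,11>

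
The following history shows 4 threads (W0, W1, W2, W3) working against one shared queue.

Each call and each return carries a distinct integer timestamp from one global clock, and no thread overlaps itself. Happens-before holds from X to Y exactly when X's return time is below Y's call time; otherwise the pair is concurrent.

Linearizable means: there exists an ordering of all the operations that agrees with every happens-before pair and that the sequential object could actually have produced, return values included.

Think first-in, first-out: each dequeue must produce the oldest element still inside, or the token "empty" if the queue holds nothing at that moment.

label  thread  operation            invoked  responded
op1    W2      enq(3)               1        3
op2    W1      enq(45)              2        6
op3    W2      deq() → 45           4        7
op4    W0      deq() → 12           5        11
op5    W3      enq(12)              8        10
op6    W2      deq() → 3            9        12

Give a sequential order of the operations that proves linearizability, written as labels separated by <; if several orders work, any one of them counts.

1. op2 enq(45), leaving queue <45>
2. op1 enq(3), leaving queue <45,3>
3. op3 deq() → 45, leaving queue <3>
4. op5 enq(12), leaving queue <3,12>
5. op6 deq() → 3, leaving queue <12>
6. op4 deq() → 12, leaving queue <>

op2 < op1 < op3 < op5 < op6 < op4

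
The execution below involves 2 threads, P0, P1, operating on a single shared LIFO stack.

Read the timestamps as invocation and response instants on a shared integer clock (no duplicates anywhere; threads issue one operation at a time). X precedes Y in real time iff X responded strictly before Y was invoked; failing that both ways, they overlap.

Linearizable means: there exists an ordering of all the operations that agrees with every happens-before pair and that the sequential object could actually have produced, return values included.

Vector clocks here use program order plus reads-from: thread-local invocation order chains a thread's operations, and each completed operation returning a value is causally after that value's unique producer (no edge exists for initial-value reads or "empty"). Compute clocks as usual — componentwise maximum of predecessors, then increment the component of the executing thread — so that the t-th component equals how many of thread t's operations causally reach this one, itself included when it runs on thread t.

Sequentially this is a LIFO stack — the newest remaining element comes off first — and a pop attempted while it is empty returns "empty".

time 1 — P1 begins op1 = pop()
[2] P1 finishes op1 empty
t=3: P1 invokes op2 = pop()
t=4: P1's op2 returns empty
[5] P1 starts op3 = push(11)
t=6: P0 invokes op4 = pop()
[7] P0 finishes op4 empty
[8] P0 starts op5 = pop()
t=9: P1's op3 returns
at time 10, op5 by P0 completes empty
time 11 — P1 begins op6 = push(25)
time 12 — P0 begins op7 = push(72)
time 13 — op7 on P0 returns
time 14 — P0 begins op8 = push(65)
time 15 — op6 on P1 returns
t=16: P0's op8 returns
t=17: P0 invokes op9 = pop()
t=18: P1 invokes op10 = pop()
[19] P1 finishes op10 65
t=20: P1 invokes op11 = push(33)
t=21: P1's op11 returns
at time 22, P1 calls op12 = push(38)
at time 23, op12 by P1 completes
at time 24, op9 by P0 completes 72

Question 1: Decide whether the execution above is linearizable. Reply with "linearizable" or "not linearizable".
one valid linearization: op1, op2, op4, op5, op3, op6, op7, op8, op10, op9, op11, op12
after step 1 (op1 pop() → empty): stack <>
after step 2 (op2 pop() → empty): stack <>
after step 3 (op4 pop() → empty): stack <>
after step 4 (op5 pop() → empty): stack <>
after step 5 (op3 push(11)): stack <11>
after step 6 (op6 push(25)): stack <11,25>
after step 7 (op7 push(72)): stack <11,25,72>
after step 8 (op8 push(65)): stack <11,25,72,65>
after step 9 (op10 pop() → 65): stack <11,25,72>
after step 10 (op9 pop() → 72): stack <11,25>
after step 11 (op11 push(33)): stack <11,25,33>
after step 12 (op12 push(38)): stack <11,25,33,38>

linearizable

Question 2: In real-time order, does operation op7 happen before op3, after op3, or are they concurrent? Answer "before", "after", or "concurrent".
op7 spans [12,13], op3 spans [5,9]
resp(op3)=9 < inv(op7)=12

after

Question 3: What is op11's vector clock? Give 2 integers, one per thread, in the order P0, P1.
VC(op1, invoked at 1): no causal predecessors; +1 on P1 → (0, 1)
VC(op4, invoked at 6): no causal predecessors; +1 on P0 → (1, 0)
from VC(op1)=(0, 1), op2 (invoked 3) maxes components and bumps P1 → (0, 2)
from VC(op4)=(1, 0), op5 (invoked 8) maxes components and bumps P0 → (2, 0)
from VC(op2)=(0, 2), op3 (invoked 5) maxes components and bumps P1 → (0, 3)
from VC(op5)=(2, 0), op7 (invoked 12) maxes components and bumps P0 → (3, 0)
from VC(op3)=(0, 3), op6 (invoked 11) maxes components and bumps P1 → (0, 4)
from VC(op7)=(3, 0), op8 (invoked 14) maxes components and bumps P0 → (4, 0)
from VC(op7)=(3, 0), VC(op8)=(4, 0), op9 (invoked 17) maxes components and bumps P0 → (5, 0)
from VC(op6)=(0, 4), VC(op8)=(4, 0), op10 (invoked 18) maxes components and bumps P1 → (4, 5)
from VC(op10)=(4, 5), op11 (invoked 20) maxes components and bumps P1 → (4, 6)
from VC(op11)=(4, 6), op12 (invoked 22) maxes components and bumps P1 → (4, 7)
target: VC(op11) = (4, 6)

(4, 6)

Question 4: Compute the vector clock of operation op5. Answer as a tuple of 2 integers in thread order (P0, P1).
op1 (invocation 1): nothing precedes it; P1's component alone gives (0, 1)
op4 (invocation 6): nothing precedes it; P0's component alone gives (1, 0)
invoked at 3, op2 merges VC(op1)=(0, 1) and bumps P1's slot → (0, 2)
invoked at 8, op5 merges VC(op4)=(1, 0) and bumps P0's slot → (2, 0)
invoked at 5, op3 merges VC(op2)=(0, 2) and bumps P1's slot → (0, 3)
invoked at 12, op7 merges VC(op5)=(2, 0) and bumps P0's slot → (3, 0)
invoked at 11, op6 merges VC(op3)=(0, 3) and bumps P1's slot → (0, 4)
invoked at 14, op8 merges VC(op7)=(3, 0) and bumps P0's slot → (4, 0)
invoked at 17, op9 merges VC(op7)=(3, 0), VC(op8)=(4, 0) and bumps P0's slot → (5, 0)
invoked at 18, op10 merges VC(op6)=(0, 4), VC(op8)=(4, 0) and bumps P1's slot → (4, 5)
invoked at 20, op11 merges VC(op10)=(4, 5) and bumps P1's slot → (4, 6)
invoked at 22, op12 merges VC(op11)=(4, 6) and bumps P1's slot → (4, 7)
target: VC(op5) = (2, 0)

(2, 0)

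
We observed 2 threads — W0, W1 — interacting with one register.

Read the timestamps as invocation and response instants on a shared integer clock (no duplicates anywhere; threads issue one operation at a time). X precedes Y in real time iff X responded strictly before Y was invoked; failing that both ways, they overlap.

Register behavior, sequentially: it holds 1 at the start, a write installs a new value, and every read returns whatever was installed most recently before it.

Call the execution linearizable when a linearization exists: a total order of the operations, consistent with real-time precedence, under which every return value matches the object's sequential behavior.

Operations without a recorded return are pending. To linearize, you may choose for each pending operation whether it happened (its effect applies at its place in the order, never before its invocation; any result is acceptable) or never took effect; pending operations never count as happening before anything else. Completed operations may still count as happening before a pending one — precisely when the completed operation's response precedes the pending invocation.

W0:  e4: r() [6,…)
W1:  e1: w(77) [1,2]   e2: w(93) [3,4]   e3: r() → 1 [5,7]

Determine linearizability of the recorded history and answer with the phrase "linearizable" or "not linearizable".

prefix check: 1..6 passes, 1..7 fails once e3's time-7 response joins
one real-time candidate order over the 3 completed operations — the register replay rejects it
include/drop combinations of the 1 pending operation (e4) were all tried; none helps
one such order, e1, e2, e3 (pending dropped), breaks at step 3 where e3 r() → 1 is illegal

not linearizable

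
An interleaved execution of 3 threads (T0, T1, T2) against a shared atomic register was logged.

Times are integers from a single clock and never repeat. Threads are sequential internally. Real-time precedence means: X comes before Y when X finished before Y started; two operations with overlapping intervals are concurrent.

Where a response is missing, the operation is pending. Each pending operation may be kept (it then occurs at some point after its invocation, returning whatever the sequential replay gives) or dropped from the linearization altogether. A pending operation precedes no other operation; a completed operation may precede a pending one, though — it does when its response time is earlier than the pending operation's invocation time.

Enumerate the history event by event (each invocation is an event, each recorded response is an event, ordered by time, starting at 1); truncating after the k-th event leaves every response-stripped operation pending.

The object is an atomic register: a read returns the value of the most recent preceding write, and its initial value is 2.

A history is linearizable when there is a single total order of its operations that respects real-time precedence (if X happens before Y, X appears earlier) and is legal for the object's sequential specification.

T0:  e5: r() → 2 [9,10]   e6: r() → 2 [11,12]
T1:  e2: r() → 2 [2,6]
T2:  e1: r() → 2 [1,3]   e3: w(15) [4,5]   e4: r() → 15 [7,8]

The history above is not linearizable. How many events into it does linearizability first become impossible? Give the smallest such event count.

one valid order for events 1..9 is e1, e2, e3, e4:
1. e1 r() → 2, leaving value 2
2. e2 r() → 2, leaving value 2
3. e3 w(15), leaving value 15
4. e4 r() → 15, leaving value 15
adding event 10 (e5 responds at 10) leaves no legal real-time order
one such order, e1, e2, e3, e4, e5, breaks at step 5 where e5 r() → 2 is illegal
one such order, e1, e3, e2, e4, e5, breaks at step 3 where e2 r() → 2 is illegal

10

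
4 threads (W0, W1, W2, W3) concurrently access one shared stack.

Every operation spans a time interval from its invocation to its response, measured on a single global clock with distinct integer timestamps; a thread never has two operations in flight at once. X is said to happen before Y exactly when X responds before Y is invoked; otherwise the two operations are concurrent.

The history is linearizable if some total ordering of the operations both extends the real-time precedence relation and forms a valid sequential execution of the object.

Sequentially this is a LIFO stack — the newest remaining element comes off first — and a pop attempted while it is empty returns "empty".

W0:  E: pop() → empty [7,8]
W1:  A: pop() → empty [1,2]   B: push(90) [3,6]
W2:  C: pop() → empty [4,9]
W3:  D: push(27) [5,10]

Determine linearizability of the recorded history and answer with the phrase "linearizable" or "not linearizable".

through event 8 a valid linearization exists; event 9 (C responding at time 9) ends that
no legal order exists: 3 real-time-consistent candidates over 4 completed stack operations, all rejected
completion choices over the 1 pending operation (D) were checked; none helps
e.g. A, B, C, E (pending dropped): illegal at step 3, since C pop() → empty cannot apply there
e.g. A, B, E, C (pending dropped): illegal at step 3, since E pop() → empty cannot apply there

not linearizable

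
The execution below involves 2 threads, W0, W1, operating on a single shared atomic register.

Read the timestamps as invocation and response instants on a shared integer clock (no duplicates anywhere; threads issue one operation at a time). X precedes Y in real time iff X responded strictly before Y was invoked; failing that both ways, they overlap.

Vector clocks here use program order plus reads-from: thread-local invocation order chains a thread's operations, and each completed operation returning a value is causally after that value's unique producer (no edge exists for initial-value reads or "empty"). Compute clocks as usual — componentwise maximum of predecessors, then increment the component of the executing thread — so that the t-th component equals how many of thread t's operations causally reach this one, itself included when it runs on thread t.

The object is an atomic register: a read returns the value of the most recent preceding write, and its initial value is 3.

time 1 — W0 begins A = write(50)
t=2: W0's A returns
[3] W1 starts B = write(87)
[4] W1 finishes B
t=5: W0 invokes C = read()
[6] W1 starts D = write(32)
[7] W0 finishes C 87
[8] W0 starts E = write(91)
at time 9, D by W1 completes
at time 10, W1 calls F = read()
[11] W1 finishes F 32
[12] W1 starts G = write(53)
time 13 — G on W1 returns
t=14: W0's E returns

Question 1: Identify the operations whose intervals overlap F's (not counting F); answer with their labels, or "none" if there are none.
E

overlap test against F [10,11]: concurrent iff the interval meets 10..11
A [1,2]: before
B [3,4]: before
C [5,7]: before
D [6,9]: before
E [8,14]: concurrent
G [12,13]: after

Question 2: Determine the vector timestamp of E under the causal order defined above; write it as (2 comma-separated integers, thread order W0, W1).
(3, 1)

B, invoked 3, has no incoming edges; only W1's bump applies → (0, 1)
A, invoked 1, has no incoming edges; only W0's bump applies → (1, 0)
VC(D, invoked at 6): max of VC(B)=(0, 1), then +1 on thread W1 → (0, 2)
VC(F, invoked at 10): max of VC(D)=(0, 2), then +1 on thread W1 → (0, 3)
VC(C, invoked at 5): max of VC(A)=(1, 0), VC(B)=(0, 1), then +1 on thread W0 → (2, 1)
VC(G, invoked at 12): max of VC(F)=(0, 3), then +1 on thread W1 → (0, 4)
VC(E, invoked at 8): max of VC(C)=(2, 1), then +1 on thread W0 → (3, 1)
target: VC(E) = (3, 1)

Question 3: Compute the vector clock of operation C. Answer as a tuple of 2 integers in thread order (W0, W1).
(2, 1)

no predecessors for B (invoked 3): W1 increments from zero → (0, 1)
no predecessors for A (invoked 1): W0 increments from zero → (1, 0)
from VC(B)=(0, 1), D (invoked 6) maxes components and bumps W1 → (0, 2)
from VC(D)=(0, 2), F (invoked 10) maxes components and bumps W1 → (0, 3)
from VC(A)=(1, 0), VC(B)=(0, 1), C (invoked 5) maxes components and bumps W0 → (2, 1)
from VC(F)=(0, 3), G (invoked 12) maxes components and bumps W1 → (0, 4)
from VC(C)=(2, 1), E (invoked 8) maxes components and bumps W0 → (3, 1)
target: VC(C) = (2, 1)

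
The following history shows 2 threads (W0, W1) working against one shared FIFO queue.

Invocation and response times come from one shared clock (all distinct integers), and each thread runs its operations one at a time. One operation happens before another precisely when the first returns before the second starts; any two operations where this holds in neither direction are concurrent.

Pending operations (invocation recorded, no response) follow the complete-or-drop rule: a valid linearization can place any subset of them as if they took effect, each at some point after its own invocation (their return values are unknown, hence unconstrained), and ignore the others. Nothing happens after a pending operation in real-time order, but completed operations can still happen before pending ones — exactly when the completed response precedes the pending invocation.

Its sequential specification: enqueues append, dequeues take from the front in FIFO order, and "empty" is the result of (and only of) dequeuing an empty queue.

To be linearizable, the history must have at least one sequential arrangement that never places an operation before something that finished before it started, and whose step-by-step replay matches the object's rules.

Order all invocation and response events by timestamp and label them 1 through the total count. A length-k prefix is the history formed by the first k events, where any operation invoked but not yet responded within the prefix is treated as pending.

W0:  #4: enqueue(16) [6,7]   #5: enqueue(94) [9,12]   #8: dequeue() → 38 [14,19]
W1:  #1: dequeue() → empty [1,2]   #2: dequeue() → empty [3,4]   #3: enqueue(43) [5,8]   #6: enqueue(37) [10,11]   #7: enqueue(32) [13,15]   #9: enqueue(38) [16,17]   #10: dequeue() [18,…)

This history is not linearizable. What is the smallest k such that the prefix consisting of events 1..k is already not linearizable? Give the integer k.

19

a valid linearization of events 1..18 exists, for instance #1, #2, #3, #4, #5, #6, #7, #8, #9:
step 1: #1 dequeue() → empty — queue <>
step 2: #2 dequeue() → empty — queue <>
step 3: #3 enqueue(43) — queue <43>
step 4: #4 enqueue(16) — queue <43,16>
step 5: #5 enqueue(94) — queue <43,16,94>
step 6: #6 enqueue(37) — queue <43,16,94,37>
step 7: #7 enqueue(32) — queue <43,16,94,37,32>
step 8: #8 dequeue() (pending, included) — queue <16,94,37,32>
step 9: #9 enqueue(38) — queue <16,94,37,32,38>
once event 19 joins (#8's response, time 19), exhaustive search finds no witness
include/drop combinations of the 1 pending operation (#10) were all tried; none helps
sample order #1, #2, #3, #4, #5, #6, #7, #8, #9 (pending dropped) stalls at step 8 — #8 dequeue() → 38 has no legal effect
sample order #1, #2, #3, #4, #5, #6, #7, #9, #8 (pending dropped) stalls at step 9 — #8 dequeue() → 38 has no legal effect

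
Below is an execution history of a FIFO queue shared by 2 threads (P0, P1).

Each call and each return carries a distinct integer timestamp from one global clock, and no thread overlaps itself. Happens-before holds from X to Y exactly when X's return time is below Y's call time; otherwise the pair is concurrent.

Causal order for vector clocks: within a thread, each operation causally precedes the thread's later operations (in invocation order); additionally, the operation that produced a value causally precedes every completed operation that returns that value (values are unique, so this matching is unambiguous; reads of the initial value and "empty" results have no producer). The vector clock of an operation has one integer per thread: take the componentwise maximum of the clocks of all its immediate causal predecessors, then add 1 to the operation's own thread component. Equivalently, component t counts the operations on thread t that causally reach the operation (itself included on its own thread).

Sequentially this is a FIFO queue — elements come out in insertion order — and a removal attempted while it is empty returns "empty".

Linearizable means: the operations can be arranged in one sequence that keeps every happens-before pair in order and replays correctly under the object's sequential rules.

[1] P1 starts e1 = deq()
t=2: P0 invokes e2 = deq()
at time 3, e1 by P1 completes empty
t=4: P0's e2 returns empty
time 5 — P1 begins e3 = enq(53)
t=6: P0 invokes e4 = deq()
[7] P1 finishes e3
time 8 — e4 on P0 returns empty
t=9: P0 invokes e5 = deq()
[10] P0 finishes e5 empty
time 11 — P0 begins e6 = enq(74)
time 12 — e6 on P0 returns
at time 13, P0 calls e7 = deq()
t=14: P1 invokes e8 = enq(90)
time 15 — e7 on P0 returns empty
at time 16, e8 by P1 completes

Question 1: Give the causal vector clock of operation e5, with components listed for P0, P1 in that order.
(3, 0)

root op e1, invoked 1: fresh clock plus P1's own tick → (0, 1)
root op e2, invoked 2: fresh clock plus P0's own tick → (1, 0)
e3, invoked 5, takes VC(e1)=(0, 1) under max, adds 1 for P1 → (0, 2)
e4, invoked 6, takes VC(e2)=(1, 0) under max, adds 1 for P0 → (2, 0)
e8, invoked 14, takes VC(e3)=(0, 2) under max, adds 1 for P1 → (0, 3)
e5, invoked 9, takes VC(e4)=(2, 0) under max, adds 1 for P0 → (3, 0)
e6, invoked 11, takes VC(e5)=(3, 0) under max, adds 1 for P0 → (4, 0)
e7, invoked 13, takes VC(e6)=(4, 0) under max, adds 1 for P0 → (5, 0)
target: VC(e5) = (3, 0)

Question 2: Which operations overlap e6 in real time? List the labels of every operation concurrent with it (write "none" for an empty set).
none

e6 runs from 11 to 12; window-overlapping ops are concurrent
e1 [1,3]: before
e2 [2,4]: before
e3 [5,7]: before
e4 [6,8]: before
e5 [9,10]: before
e7 [13,15]: after
e8 [14,16]: after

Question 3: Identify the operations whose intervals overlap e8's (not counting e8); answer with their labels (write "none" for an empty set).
e7

e8 spans [14,16]: anything still running between times 14 and 16 counts as concurrent
e1 [1,3]: before
e2 [2,4]: before
e3 [5,7]: before
e4 [6,8]: before
e5 [9,10]: before
e6 [11,12]: before
e7 [13,15]: concurrent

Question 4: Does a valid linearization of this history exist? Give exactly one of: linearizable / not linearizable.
not linearizable

the violation lands at event 10, e5's response at time 10: events 1..9 linearize, events 1..10 do not
all 4 real-time-respecting orders fail — 5 completed FIFO queue operations, no legal replay
take e1, e2, e3, e4, e5: step 4 already fails, because e4 deq() → empty cannot occur there
take e1, e2, e4, e3, e5: step 5 already fails, because e5 deq() → empty cannot occur there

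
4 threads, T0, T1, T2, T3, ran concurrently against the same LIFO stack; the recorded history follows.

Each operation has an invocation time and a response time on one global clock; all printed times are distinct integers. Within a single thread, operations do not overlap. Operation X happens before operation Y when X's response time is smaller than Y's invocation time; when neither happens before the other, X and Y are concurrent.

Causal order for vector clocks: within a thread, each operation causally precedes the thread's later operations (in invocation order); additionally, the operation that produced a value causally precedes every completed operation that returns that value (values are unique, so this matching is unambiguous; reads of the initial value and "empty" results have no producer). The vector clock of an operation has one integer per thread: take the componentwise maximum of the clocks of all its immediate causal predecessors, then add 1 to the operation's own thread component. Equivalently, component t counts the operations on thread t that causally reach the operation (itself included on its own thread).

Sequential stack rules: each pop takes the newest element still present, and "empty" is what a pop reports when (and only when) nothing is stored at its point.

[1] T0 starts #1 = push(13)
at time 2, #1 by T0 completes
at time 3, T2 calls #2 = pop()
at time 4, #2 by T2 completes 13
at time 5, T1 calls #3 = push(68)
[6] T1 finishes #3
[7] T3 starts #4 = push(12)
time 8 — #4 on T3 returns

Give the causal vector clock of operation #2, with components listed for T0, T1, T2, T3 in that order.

(1, 0, 1, 0)

root op #4, invoked 7: fresh clock plus T3's own tick → (0, 0, 0, 1)
root op #3, invoked 5: fresh clock plus T1's own tick → (0, 1, 0, 0)
root op #1, invoked 1: fresh clock plus T0's own tick → (1, 0, 0, 0)
#2, invoked 3, takes VC(#1)=(1, 0, 0, 0) under max, adds 1 for T2 → (1, 0, 1, 0)
target: VC(#2) = (1, 0, 1, 0)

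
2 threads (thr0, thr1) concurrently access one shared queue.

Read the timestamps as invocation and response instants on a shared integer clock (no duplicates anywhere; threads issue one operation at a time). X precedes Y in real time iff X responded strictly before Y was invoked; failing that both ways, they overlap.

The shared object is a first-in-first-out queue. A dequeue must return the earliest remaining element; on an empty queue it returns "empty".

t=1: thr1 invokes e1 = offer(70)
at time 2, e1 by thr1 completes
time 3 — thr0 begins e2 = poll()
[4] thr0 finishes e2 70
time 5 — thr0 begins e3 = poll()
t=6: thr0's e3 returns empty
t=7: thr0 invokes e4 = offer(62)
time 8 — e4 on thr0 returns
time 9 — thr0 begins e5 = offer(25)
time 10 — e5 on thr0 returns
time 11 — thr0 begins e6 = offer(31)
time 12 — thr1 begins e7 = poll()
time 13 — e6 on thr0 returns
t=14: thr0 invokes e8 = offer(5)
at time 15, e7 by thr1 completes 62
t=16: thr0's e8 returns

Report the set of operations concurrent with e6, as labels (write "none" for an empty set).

e6 spans [11,13]; an op avoiding the whole window 11..13 is ordered, any other is concurrent
e1 [1,2]: before
e2 [3,4]: before
e3 [5,6]: before
e4 [7,8]: before
e5 [9,10]: before
e7 [12,15]: concurrent
e8 [14,16]: after

e7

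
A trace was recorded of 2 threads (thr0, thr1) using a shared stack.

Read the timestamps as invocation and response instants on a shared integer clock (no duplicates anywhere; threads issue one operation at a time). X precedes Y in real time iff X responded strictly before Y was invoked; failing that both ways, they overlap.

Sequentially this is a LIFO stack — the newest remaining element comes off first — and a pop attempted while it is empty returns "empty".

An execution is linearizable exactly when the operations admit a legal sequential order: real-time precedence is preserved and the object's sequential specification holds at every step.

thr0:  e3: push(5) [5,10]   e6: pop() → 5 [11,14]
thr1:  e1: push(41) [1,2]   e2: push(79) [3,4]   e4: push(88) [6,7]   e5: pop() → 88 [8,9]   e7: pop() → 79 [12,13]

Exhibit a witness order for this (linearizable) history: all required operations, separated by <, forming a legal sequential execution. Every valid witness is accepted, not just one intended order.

after step 1 (e1 push(41)): stack <41>
after step 2 (e2 push(79)): stack <41,79>
after step 3 (e3 push(5)): stack <41,79,5>
after step 4 (e4 push(88)): stack <41,79,5,88>
after step 5 (e5 pop() → 88): stack <41,79,5>
after step 6 (e6 pop() → 5): stack <41,79>
after step 7 (e7 pop() → 79): stack <41>

e1 < e2 < e3 < e4 < e5 < e6 < e7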